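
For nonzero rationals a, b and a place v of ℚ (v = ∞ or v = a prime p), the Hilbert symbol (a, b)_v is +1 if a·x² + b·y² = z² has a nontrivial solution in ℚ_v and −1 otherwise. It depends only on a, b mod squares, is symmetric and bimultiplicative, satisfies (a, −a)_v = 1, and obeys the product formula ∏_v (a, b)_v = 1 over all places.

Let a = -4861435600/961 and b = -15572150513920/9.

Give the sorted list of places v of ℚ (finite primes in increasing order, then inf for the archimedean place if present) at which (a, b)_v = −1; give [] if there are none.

Mod squares: a ≡ -12153589, b ≡ -1241402305. Check v ∈ {∞, 2, 3, 5, 7, 11, 13, 17, 31, 41, 47, 53}.
v=17: a=17^1·(≡1), b=17^1·(≡14) mod 17; (1|17)=+1, (14|17)=-1; (−1)^{1·1·8}·(+1)^1·(-1)^1 = -1.
v=∞: -12153589 < 0 and -1241402305 < 0  ⇒  (a,b)_∞ = -1.
v=7: a=7^1·(≡2), b=7^2·(≡1) mod 7; (2|7)=+1, (1|7)=+1; (−1)^{1·2·3}·(+1)^2·(+1)^1 = +1.
v=5: a=5^2·(≡1), b=5^1·(≡4) mod 5; (1|5)=+1, (4|5)=+1; (−1)^{2·1·2}·(+1)^1·(+1)^2 = +1.
v=41: a=41^1·(≡4), b=41^1·(≡17) mod 41; (4|41)=+1, (17|41)=-1; (−1)^{1·1·20}·(+1)^1·(-1)^1 = -1.
v=47: a=47^1·(≡8), b=47^1·(≡31) mod 47; (8|47)=+1, (31|47)=-1; (−1)^{1·1·23}·(+1)^1·(-1)^1 = +1.
v=11: a=11^0·(≡3), b=11^1·(≡4) mod 11; (3|11)=+1, (4|11)=+1; (−1)^{0·1·5}·(+1)^1·(+1)^0 = +1.
v=3: a=3^0·(≡2), b=3^-2·(≡2) mod 3; (2|3)=-1, (2|3)=-1; (−1)^{0·-2·1}·(-1)^-2·(-1)^0 = +1.
v=13: a=13^0·(≡8), b=13^1·(≡4) mod 13; (8|13)=-1, (4|13)=+1; (−1)^{0·1·6}·(-1)^1·(+1)^0 = -1.
v=2: v_2(a)=4, v_2(b)=8; units ≡ 3, 7 (mod 8); ε·ε+αω+βω = 1·1+4·0+8·1 ≡ 1  ⇒  (a,b)_2 = -1.
v=31: a=31^-2·(≡24), b=31^0·(≡21) mod 31; (24|31)=-1, (21|31)=-1; (−1)^{-2·0·15}·(-1)^0·(-1)^-2 = +1.
v=53: a=53^1·(≡14), b=53^1·(≡10) mod 53; (14|53)=-1, (10|53)=+1; (−1)^{1·1·26}·(-1)^1·(+1)^1 = -1.
Ram(-12153589, -1241402305) = {2, 13, 17, 41, 53, ∞}; no ℚ_2-point on the conic.

[2, 13, 17, 41, 53, inf]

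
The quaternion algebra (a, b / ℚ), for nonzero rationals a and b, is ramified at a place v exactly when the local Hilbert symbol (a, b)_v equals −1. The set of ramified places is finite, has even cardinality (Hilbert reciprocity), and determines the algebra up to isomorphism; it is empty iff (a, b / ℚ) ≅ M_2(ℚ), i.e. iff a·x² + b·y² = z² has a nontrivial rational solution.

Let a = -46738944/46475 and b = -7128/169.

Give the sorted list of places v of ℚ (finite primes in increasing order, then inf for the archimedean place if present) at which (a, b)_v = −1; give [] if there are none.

[11, inf]

(a, b) ≡ (-506, -22) mod (ℚ^×)²; places V = {2, 3, 5, 7, 11, 13, 23, ∞}.
(a,b)_5: α=-2, u≡4; β=0, v≡3 (mod 5); (4|5)=+1, (3|5)=-1; sign (−1)^0·+1^0·-1^-2 = +1.
(a,b)_2: α=9, β=3; u≡3, v≡5 (mod 8); ε(u)ε(v)=1·0, αω(v)=9·1, βω(u)=3·1; sum ≡ 0  ⇒  +1.
(a,b)_11: α=-1, u≡1; β=1, v≡3 (mod 11); (1|11)=+1, (3|11)=+1; sign (−1)^1·+1^1·+1^-1 = -1.
(a,b)_3: α=4, u≡1; β=4, v≡2 (mod 3); (1|3)=+1, (2|3)=-1; sign (−1)^0·+1^4·-1^4 = +1.
(a,b)_23: α=1, u≡4; β=0, v≡6 (mod 23); (4|23)=+1, (6|23)=+1; sign (−1)^0·+1^0·+1^1 = +1.
(a,b)_13: α=-2, u≡4; β=-2, v≡9 (mod 13); (4|13)=+1, (9|13)=+1; sign (−1)^0·+1^-2·+1^-2 = +1.
(a,b)_∞: sgn(-506)=−, sgn(-22)=−, so -1.
(a,b)_7: α=2, u≡3; β=0, v≡5 (mod 7); (3|7)=-1, (5|7)=-1; sign (−1)^0·-1^0·-1^2 = +1.
(-506, -22 / ℚ) ramifies at {11, ∞}: a division algebra.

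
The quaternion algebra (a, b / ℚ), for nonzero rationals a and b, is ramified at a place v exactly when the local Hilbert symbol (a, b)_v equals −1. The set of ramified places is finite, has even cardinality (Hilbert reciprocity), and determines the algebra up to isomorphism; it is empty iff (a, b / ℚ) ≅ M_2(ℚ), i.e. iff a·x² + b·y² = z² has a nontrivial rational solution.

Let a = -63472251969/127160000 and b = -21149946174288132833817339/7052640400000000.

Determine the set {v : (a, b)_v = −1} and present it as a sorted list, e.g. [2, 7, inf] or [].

(a, b) ≡ (-11, -22011) mod (ℚ^×)²; places V = {2, 3, 5, 7, 11, 13, 17, 19, 23, 29, 31, 43, ∞}.
(a,b)_23: α=0, u≡6; β=1, v≡6 (mod 23); (6|23)=+1, (6|23)=+1; sign (−1)^0·+1^1·+1^0 = +1.
(a,b)_7: α=2, u≡6; β=6, v≡4 (mod 7); (6|7)=-1, (4|7)=+1; sign (−1)^0·-1^6·+1^2 = +1.
(a,b)_13: α=0, u≡5; β=-2, v≡2 (mod 13); (5|13)=-1, (2|13)=-1; sign (−1)^0·-1^-2·-1^0 = +1.
(a,b)_5: α=-4, u≡1; β=-8, v≡4 (mod 5); (1|5)=+1, (4|5)=+1; sign (−1)^0·+1^-8·+1^-4 = +1.
(a,b)_43: α=2, u≡37; β=2, v≡33 (mod 43); (37|43)=-1, (33|43)=-1; sign (−1)^0·-1^2·-1^2 = +1.
(a,b)_19: α=0, u≡13; β=-2, v≡12 (mod 19); (13|19)=-1, (12|19)=-1; sign (−1)^0·-1^-2·-1^0 = +1.
(a,b)_17: α=-2, u≡7; β=-2, v≡4 (mod 17); (7|17)=-1, (4|17)=+1; sign (−1)^0·-1^-2·+1^-2 = +1.
(a,b)_3: α=6, u≡1; β=15, v≡1 (mod 3); (1|3)=+1, (1|3)=+1; sign (−1)^0·+1^15·+1^6 = +1.
(a,b)_2: α=-6, β=-10; u≡5, v≡5 (mod 8); ε(u)ε(v)=0·0, αω(v)=-6·1, βω(u)=-10·1; sum ≡ 0  ⇒  +1.
(a,b)_29: α=0, u≡26; β=1, v≡9 (mod 29); (26|29)=-1, (9|29)=+1; sign (−1)^0·-1^1·+1^0 = -1.
(a,b)_31: α=2, u≡19; β=4, v≡3 (mod 31); (19|31)=+1, (3|31)=-1; sign (−1)^0·+1^4·-1^2 = +1.
(a,b)_11: α=-1, u≡6; β=1, v≡1 (mod 11); (6|11)=-1, (1|11)=+1; sign (−1)^1·-1^1·+1^-1 = +1.
(a,b)_∞: sgn(-11)=−, sgn(-22011)=−, so -1.
Ram(-11, -22011) = {29, ∞}; no ℚ_29-point on the conic.

[29, inf]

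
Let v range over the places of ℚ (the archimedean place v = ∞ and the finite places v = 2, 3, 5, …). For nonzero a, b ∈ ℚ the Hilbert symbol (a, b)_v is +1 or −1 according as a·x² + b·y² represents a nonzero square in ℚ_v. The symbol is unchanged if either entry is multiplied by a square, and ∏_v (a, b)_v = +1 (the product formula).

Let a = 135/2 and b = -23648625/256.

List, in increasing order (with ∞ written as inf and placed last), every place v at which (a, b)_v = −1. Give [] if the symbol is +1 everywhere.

(a, b) ≡ (30, -2145) mod (ℚ^×)²; places V = {2, 3, 5, 7, 11, 13, ∞}.
(a,b)_5: α=1, u≡1; β=3, v≡1 (mod 5); (1|5)=+1, (1|5)=+1; sign (−1)^0·+1^3·+1^1 = +1.
(a,b)_2: α=-1, β=-8; u≡7, v≡7 (mod 8); ε(u)ε(v)=1·1, αω(v)=-1·0, βω(u)=-8·0; sum ≡ 1  ⇒  -1.
(a,b)_11: α=0, u≡7; β=1, v≡3 (mod 11); (7|11)=-1, (3|11)=+1; sign (−1)^0·-1^1·+1^0 = -1.
(a,b)_∞: sgn(30)=+, sgn(-2145)=−, so +1.
(a,b)_3: α=3, u≡1; β=3, v≡2 (mod 3); (1|3)=+1, (2|3)=-1; sign (−1)^1·+1^3·-1^3 = +1.
(a,b)_13: α=0, u≡9; β=1, v≡12 (mod 13); (9|13)=+1, (12|13)=+1; sign (−1)^0·+1^1·+1^0 = +1.
(a,b)_7: α=0, u≡1; β=2, v≡1 (mod 7); (1|7)=+1, (1|7)=+1; sign (−1)^0·+1^2·+1^0 = +1.
(30, -2145 / ℚ) ramifies at {2, 11}: a division algebra.

[2, 11]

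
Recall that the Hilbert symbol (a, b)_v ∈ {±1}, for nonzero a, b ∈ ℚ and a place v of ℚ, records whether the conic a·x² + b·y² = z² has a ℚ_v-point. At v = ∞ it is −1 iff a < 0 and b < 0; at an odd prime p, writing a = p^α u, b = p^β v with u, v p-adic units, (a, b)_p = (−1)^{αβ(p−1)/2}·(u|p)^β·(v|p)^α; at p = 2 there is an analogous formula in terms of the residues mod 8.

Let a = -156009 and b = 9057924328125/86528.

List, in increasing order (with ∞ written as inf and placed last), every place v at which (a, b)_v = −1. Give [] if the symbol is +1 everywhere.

[3, 17]

Mod squares: a ≡ -156009, b ≡ 2346. Check v ∈ {∞, 2, 3, 5, 7, 13, 17, 19, 23, 37}.
v=5: a=5^0·(≡1), b=5^6·(≡4) mod 5; (1|5)=+1, (4|5)=+1; (−1)^{0·6·2}·(+1)^6·(+1)^0 = +1.
v=13: a=13^0·(≡4), b=13^-2·(≡2) mod 13; (4|13)=+1, (2|13)=-1; (−1)^{0·-2·6}·(+1)^-2·(-1)^0 = +1.
v=3: a=3^1·(≡2), b=3^1·(≡2) mod 3; (2|3)=-1, (2|3)=-1; (−1)^{1·1·1}·(-1)^1·(-1)^1 = -1.
v=7: a=7^1·(≡1), b=7^0·(≡1) mod 7; (1|7)=+1, (1|7)=+1; (−1)^{1·0·3}·(+1)^0·(+1)^1 = +1.
v=19: a=19^1·(≡16), b=19^2·(≡11) mod 19; (16|19)=+1, (11|19)=+1; (−1)^{1·2·9}·(+1)^2·(+1)^1 = +1.
v=37: a=37^0·(≡20), b=37^2·(≡31) mod 37; (20|37)=-1, (31|37)=-1; (−1)^{0·2·18}·(-1)^2·(-1)^0 = +1.
v=2: v_2(a)=0, v_2(b)=-9; units ≡ 7, 5 (mod 8); ε·ε+αω+βω = 1·0+0·1+-9·0 ≡ 0  ⇒  (a,b)_2 = +1.
v=23: a=23^1·(≡2), b=23^1·(≡22) mod 23; (2|23)=+1, (22|23)=-1; (−1)^{1·1·11}·(+1)^1·(-1)^1 = +1.
v=∞: -156009 < 0 and 2346 > 0  ⇒  (a,b)_∞ = +1.
v=17: a=17^1·(≡3), b=17^1·(≡15) mod 17; (3|17)=-1, (15|17)=+1; (−1)^{1·1·8}·(-1)^1·(+1)^1 = -1.
Ram(-156009, 2346) = {3, 17}; no ℚ_3-point on the conic.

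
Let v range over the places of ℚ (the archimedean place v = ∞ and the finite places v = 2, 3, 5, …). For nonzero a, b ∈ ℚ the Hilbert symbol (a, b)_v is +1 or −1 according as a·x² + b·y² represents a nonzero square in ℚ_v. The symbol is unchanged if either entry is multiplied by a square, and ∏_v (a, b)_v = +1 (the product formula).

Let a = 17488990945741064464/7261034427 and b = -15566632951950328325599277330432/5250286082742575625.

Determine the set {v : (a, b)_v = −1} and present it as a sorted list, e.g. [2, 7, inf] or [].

[29, 41]

(a, b) ≡ (3, -170027) mod (ℚ^×)²; places V = {2, 3, 5, 11, 13, 23, 29, 31, 41, 43, ∞}.
(a,b)_2: α=4, β=12; u≡3, v≡5 (mod 8); ε(u)ε(v)=1·0, αω(v)=4·1, βω(u)=12·1; sum ≡ 0  ⇒  +1.
(a,b)_11: α=4, u≡4; β=7, v≡9 (mod 11); (4|11)=+1, (9|11)=+1; sign (−1)^0·+1^7·+1^4 = +1.
(a,b)_3: α=-3, u≡1; β=-10, v≡1 (mod 3); (1|3)=+1, (1|3)=+1; sign (−1)^0·+1^-10·+1^-3 = +1.
(a,b)_13: α=4, u≡1; β=7, v≡3 (mod 13); (1|13)=+1, (3|13)=+1; sign (−1)^0·+1^7·+1^4 = +1.
(a,b)_23: α=-4, u≡1; β=-6, v≡9 (mod 23); (1|23)=+1, (9|23)=+1; sign (−1)^0·+1^-6·+1^-4 = +1.
(a,b)_∞: sgn(3)=+, sgn(-170027)=−, so +1.
(a,b)_31: α=-2, u≡6; β=-2, v≡16 (mod 31); (6|31)=-1, (16|31)=+1; sign (−1)^0·-1^-2·+1^-2 = +1.
(a,b)_43: α=2, u≡42; β=2, v≡23 (mod 43); (42|43)=-1, (23|43)=+1; sign (−1)^0·-1^2·+1^2 = +1.
(a,b)_41: α=2, u≡35; β=3, v≡24 (mod 41); (35|41)=-1, (24|41)=-1; sign (−1)^0·-1^3·-1^2 = -1.
(a,b)_29: α=2, u≡12; β=3, v≡4 (mod 29); (12|29)=-1, (4|29)=+1; sign (−1)^0·-1^3·+1^2 = -1.
(a,b)_5: α=0, u≡2; β=-4, v≡3 (mod 5); (2|5)=-1, (3|5)=-1; sign (−1)^0·-1^-4·-1^0 = +1.
|Ram(3, -170027)| = 2, even; anisotropic at {29, 41}.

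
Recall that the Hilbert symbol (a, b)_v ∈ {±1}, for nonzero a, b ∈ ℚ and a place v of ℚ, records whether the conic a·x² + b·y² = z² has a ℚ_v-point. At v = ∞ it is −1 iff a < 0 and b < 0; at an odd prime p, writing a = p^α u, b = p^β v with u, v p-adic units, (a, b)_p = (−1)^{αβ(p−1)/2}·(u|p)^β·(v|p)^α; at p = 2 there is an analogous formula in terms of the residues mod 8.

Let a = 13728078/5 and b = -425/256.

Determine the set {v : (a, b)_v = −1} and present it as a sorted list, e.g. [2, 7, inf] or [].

[2, 5, 17, 29]

Mod squares: a ≡ 26390, b ≡ -17. Check v ∈ {∞, 2, 3, 5, 7, 13, 17, 29}.
v=29: a=29^1·(≡3), b=29^0·(≡27) mod 29; (3|29)=-1, (27|29)=-1; (−1)^{1·0·14}·(-1)^0·(-1)^1 = -1.
v=7: a=7^1·(≡4), b=7^0·(≡4) mod 7; (4|7)=+1, (4|7)=+1; (−1)^{1·0·3}·(+1)^0·(+1)^1 = +1.
v=∞: 26390 > 0 and -17 < 0  ⇒  (a,b)_∞ = +1.
v=13: a=13^1·(≡11), b=13^0·(≡12) mod 13; (11|13)=-1, (12|13)=+1; (−1)^{1·0·6}·(-1)^0·(+1)^1 = +1.
v=17: a=17^2·(≡11), b=17^1·(≡9) mod 17; (11|17)=-1, (9|17)=+1; (−1)^{2·1·8}·(-1)^1·(+1)^2 = -1.
v=5: a=5^-1·(≡3), b=5^2·(≡3) mod 5; (3|5)=-1, (3|5)=-1; (−1)^{-1·2·2}·(-1)^2·(-1)^-1 = -1.
v=2: v_2(a)=1, v_2(b)=-8; units ≡ 3, 7 (mod 8); ε·ε+αω+βω = 1·1+1·0+-8·1 ≡ 1  ⇒  (a,b)_2 = -1.
v=3: a=3^2·(≡2), b=3^0·(≡1) mod 3; (2|3)=-1, (1|3)=+1; (−1)^{2·0·1}·(-1)^0·(+1)^2 = +1.
|Ram(26390, -17)| = 4, even; anisotropic at {2, 5, 17, 29}.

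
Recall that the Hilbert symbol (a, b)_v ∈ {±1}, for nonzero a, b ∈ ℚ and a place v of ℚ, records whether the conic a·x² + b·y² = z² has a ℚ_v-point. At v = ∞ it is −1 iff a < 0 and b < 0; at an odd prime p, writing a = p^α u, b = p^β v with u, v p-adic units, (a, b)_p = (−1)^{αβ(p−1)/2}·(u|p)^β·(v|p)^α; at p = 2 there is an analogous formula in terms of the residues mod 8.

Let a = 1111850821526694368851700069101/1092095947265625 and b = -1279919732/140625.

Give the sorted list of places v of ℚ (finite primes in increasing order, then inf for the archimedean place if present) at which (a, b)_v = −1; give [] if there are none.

[7, 23]

(a, b) ≡ (35581, -2093) mod (ℚ^×)²; places V = {2, 3, 5, 7, 11, 13, 17, 19, 23, 29, 47, ∞}.
(a,b)_3: α=-4, u≡1; β=-2, v≡1 (mod 3); (1|3)=+1, (1|3)=+1; sign (−1)^0·+1^-2·+1^-4 = +1.
(a,b)_47: α=-2, u≡21; β=0, v≡13 (mod 47); (21|47)=+1, (13|47)=-1; sign (−1)^0·+1^0·-1^-2 = +1.
(a,b)_17: α=3, u≡13; β=2, v≡1 (mod 17); (13|17)=+1, (1|17)=+1; sign (−1)^0·+1^2·+1^3 = +1.
(a,b)_2: α=0, β=2; u≡5, v≡3 (mod 8); ε(u)ε(v)=0·1, αω(v)=0·1, βω(u)=2·1; sum ≡ 0  ⇒  +1.
(a,b)_11: α=2, u≡10; β=0, v≡8 (mod 11); (10|11)=-1, (8|11)=-1; sign (−1)^0·-1^0·-1^2 = +1.
(a,b)_29: α=2, u≡8; β=0, v≡6 (mod 29); (8|29)=-1, (6|29)=+1; sign (−1)^0·-1^0·+1^2 = +1.
(a,b)_13: α=3, u≡2; β=1, v≡8 (mod 13); (2|13)=-1, (8|13)=-1; sign (−1)^0·-1^1·-1^3 = +1.
(a,b)_5: α=-14, u≡4; β=-6, v≡2 (mod 5); (4|5)=+1, (2|5)=-1; sign (−1)^0·+1^-6·-1^-14 = +1.
(a,b)_∞: sgn(35581)=+, sgn(-2093)=−, so +1.
(a,b)_23: α=7, u≡4; β=3, v≡2 (mod 23); (4|23)=+1, (2|23)=+1; sign (−1)^1·+1^3·+1^7 = -1.
(a,b)_19: α=2, u≡15; β=0, v≡5 (mod 19); (15|19)=-1, (5|19)=+1; sign (−1)^0·-1^0·+1^2 = +1.
(a,b)_7: α=7, u≡2; β=1, v≡4 (mod 7); (2|7)=+1, (4|7)=+1; sign (−1)^1·+1^1·+1^7 = -1.
|Ram(35581, -2093)| = 2, even; anisotropic at {7, 23}.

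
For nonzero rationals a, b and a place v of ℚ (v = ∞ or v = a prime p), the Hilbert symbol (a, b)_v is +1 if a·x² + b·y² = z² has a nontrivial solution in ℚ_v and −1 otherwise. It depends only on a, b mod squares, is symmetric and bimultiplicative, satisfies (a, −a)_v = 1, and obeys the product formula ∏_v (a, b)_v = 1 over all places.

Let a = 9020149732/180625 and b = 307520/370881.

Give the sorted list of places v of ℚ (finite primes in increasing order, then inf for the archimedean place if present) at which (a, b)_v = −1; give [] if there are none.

(a, b) ≡ (19393, 5) mod (ℚ^×)²; places V = {2, 3, 5, 7, 11, 17, 29, 31, 41, 43, ∞}.
(a,b)_∞: sgn(19393)=+, sgn(5)=+, so +1.
(a,b)_41: α=1, u≡22; β=0, v≡37 (mod 41); (22|41)=-1, (37|41)=+1; sign (−1)^0·-1^0·+1^1 = +1.
(a,b)_2: α=2, β=6; u≡1, v≡5 (mod 8); ε(u)ε(v)=0·0, αω(v)=2·1, βω(u)=6·0; sum ≡ 0  ⇒  +1.
(a,b)_7: α=0, u≡5; β=-2, v≡5 (mod 7); (5|7)=-1, (5|7)=-1; sign (−1)^0·-1^-2·-1^0 = +1.
(a,b)_5: α=-4, u≡3; β=1, v≡4 (mod 5); (3|5)=-1, (4|5)=+1; sign (−1)^0·-1^1·+1^-4 = -1.
(a,b)_17: α=-2, u≡4; β=0, v≡14 (mod 17); (4|17)=+1, (14|17)=-1; sign (−1)^0·+1^0·-1^-2 = +1.
(a,b)_31: α=2, u≡18; β=2, v≡7 (mod 31); (18|31)=+1, (7|31)=+1; sign (−1)^0·+1^2·+1^2 = +1.
(a,b)_3: α=0, u≡1; β=-2, v≡2 (mod 3); (1|3)=+1, (2|3)=-1; sign (−1)^0·+1^-2·-1^0 = +1.
(a,b)_29: α=0, u≡11; β=-2, v≡20 (mod 29); (11|29)=-1, (20|29)=+1; sign (−1)^0·-1^-2·+1^0 = +1.
(a,b)_11: α=3, u≡3; β=0, v≡3 (mod 11); (3|11)=+1, (3|11)=+1; sign (−1)^0·+1^0·+1^3 = +1.
(a,b)_43: α=1, u≡1; β=0, v≡26 (mod 43); (1|43)=+1, (26|43)=-1; sign (−1)^0·+1^0·-1^1 = -1.
Ram(19393, 5) = {5, 43}; no ℚ_5-point on the conic.

[5, 43]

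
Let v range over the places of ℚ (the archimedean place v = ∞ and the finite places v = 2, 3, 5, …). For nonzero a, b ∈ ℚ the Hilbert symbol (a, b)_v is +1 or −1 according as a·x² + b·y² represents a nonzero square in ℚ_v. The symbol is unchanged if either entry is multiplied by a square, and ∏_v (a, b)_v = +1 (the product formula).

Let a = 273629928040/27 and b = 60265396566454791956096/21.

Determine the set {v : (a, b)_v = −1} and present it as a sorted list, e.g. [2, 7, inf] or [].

[7, 17, 19, 29]

(a, b) ≡ (1967070, 20706) mod (ℚ^×)²; places V = {2, 3, 5, 7, 17, 19, 29, ∞}.
(a,b)_∞: sgn(1967070)=+, sgn(20706)=+, so +1.
(a,b)_19: α=3, u≡12; β=6, v≡2 (mod 19); (12|19)=-1, (2|19)=-1; sign (−1)^0·-1^6·-1^3 = -1.
(a,b)_2: α=3, β=7; u≡7, v≡1 (mod 8); ε(u)ε(v)=1·0, αω(v)=3·0, βω(u)=7·0; sum ≡ 0  ⇒  +1.
(a,b)_5: α=1, u≡4; β=0, v≡1 (mod 5); (4|5)=+1, (1|5)=+1; sign (−1)^0·+1^0·+1^1 = +1.
(a,b)_29: α=1, u≡1; β=3, v≡10 (mod 29); (1|29)=+1, (10|29)=-1; sign (−1)^0·+1^3·-1^1 = -1.
(a,b)_7: α=1, u≡2; β=-1, v≡2 (mod 7); (2|7)=+1, (2|7)=+1; sign (−1)^1·+1^-1·+1^1 = -1.
(a,b)_17: α=3, u≡2; β=7, v≡3 (mod 17); (2|17)=+1, (3|17)=-1; sign (−1)^0·+1^7·-1^3 = -1.
(a,b)_3: α=-3, u≡1; β=-1, v≡2 (mod 3); (1|3)=+1, (2|3)=-1; sign (−1)^1·+1^-1·-1^-3 = +1.
Ram(1967070, 20706) = {7, 17, 19, 29}; no ℚ_7-point on the conic.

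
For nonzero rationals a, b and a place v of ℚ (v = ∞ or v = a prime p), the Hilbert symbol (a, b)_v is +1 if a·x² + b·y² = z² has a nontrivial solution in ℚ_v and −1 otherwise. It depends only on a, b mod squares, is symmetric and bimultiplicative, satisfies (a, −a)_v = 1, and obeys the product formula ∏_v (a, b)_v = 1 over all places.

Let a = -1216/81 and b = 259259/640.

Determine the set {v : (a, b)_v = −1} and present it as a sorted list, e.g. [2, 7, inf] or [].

(a, b) ≡ (-19, 52910) mod (ℚ^×)²; places V = {2, 3, 5, 7, 11, 13, 19, 37, ∞}.
(a,b)_11: α=0, u≡4; β=1, v≡9 (mod 11); (4|11)=+1, (9|11)=+1; sign (−1)^0·+1^1·+1^0 = +1.
(a,b)_19: α=1, u≡10; β=0, v≡12 (mod 19); (10|19)=-1, (12|19)=-1; sign (−1)^0·-1^0·-1^1 = -1.
(a,b)_5: α=0, u≡4; β=-1, v≡3 (mod 5); (4|5)=+1, (3|5)=-1; sign (−1)^0·+1^-1·-1^0 = +1.
(a,b)_2: α=6, β=-7; u≡5, v≡7 (mod 8); ε(u)ε(v)=0·1, αω(v)=6·0, βω(u)=-7·1; sum ≡ 1  ⇒  -1.
(a,b)_3: α=-4, u≡2; β=0, v≡2 (mod 3); (2|3)=-1, (2|3)=-1; sign (−1)^0·-1^0·-1^-4 = +1.
(a,b)_37: α=0, u≡6; β=1, v≡8 (mod 37); (6|37)=-1, (8|37)=-1; sign (−1)^0·-1^1·-1^0 = -1.
(a,b)_13: α=0, u≡2; β=1, v≡9 (mod 13); (2|13)=-1, (9|13)=+1; sign (−1)^0·-1^1·+1^0 = -1.
(a,b)_∞: sgn(-19)=−, sgn(52910)=+, so +1.
(a,b)_7: α=0, u≡4; β=2, v≡2 (mod 7); (4|7)=+1, (2|7)=+1; sign (−1)^0·+1^2·+1^0 = +1.
|Ram(-19, 52910)| = 4, even; anisotropic at {2, 13, 19, 37}.

[2, 13, 19, 37]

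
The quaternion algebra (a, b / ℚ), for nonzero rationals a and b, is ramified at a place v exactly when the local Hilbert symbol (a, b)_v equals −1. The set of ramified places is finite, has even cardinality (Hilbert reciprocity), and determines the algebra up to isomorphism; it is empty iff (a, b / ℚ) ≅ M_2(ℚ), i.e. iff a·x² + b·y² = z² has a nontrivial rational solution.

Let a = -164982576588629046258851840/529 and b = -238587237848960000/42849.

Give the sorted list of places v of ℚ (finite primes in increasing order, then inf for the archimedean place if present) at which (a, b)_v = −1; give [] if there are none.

[2, 7, 17, inf]

(a, b) ≡ (-1190, -11) mod (ℚ^×)²; places V = {2, 3, 5, 7, 11, 13, 17, 23, ∞}.
(a,b)_17: α=7, u≡9; β=4, v≡3 (mod 17); (9|17)=+1, (3|17)=-1; sign (−1)^0·+1^4·-1^7 = -1.
(a,b)_2: α=13, β=10; u≡5, v≡5 (mod 8); ε(u)ε(v)=0·0, αω(v)=13·1, βω(u)=10·1; sum ≡ 1  ⇒  -1.
(a,b)_3: α=0, u≡1; β=-4, v≡1 (mod 3); (1|3)=+1, (1|3)=+1; sign (−1)^0·+1^-4·+1^0 = +1.
(a,b)_11: α=2, u≡9; β=1, v≡10 (mod 11); (9|11)=+1, (10|11)=-1; sign (−1)^0·+1^1·-1^2 = +1.
(a,b)_23: α=-2, u≡12; β=-2, v≡2 (mod 23); (12|23)=+1, (2|23)=+1; sign (−1)^0·+1^-2·+1^-2 = +1.
(a,b)_13: α=6, u≡11; β=2, v≡8 (mod 13); (11|13)=-1, (8|13)=-1; sign (−1)^0·-1^2·-1^6 = +1.
(a,b)_7: α=5, u≡6; β=4, v≡3 (mod 7); (6|7)=-1, (3|7)=-1; sign (−1)^0·-1^4·-1^5 = -1.
(a,b)_5: α=1, u≡3; β=4, v≡1 (mod 5); (3|5)=-1, (1|5)=+1; sign (−1)^0·-1^4·+1^1 = +1.
(a,b)_∞: sgn(-1190)=−, sgn(-11)=−, so -1.
(-1190, -11 / ℚ) ramifies at {2, 7, 17, ∞}: a division algebra.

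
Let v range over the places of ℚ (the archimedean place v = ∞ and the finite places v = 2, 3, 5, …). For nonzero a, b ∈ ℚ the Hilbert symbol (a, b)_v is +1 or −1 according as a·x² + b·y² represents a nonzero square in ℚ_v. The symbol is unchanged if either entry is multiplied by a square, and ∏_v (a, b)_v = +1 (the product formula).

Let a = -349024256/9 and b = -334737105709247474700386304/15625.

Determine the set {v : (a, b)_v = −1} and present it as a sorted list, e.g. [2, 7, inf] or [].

[17, 37, 47, inf]

(a, b) ≡ (-1739, -70091) mod (ℚ^×)²; places V = {2, 3, 5, 7, 11, 17, 19, 31, 37, 47, ∞}.
(a,b)_31: α=0, u≡7; β=1, v≡9 (mod 31); (7|31)=+1, (9|31)=+1; sign (−1)^0·+1^1·+1^0 = +1.
(a,b)_19: α=0, u≡7; β=1, v≡6 (mod 19); (7|19)=+1, (6|19)=+1; sign (−1)^0·+1^1·+1^0 = +1.
(a,b)_3: α=-2, u≡1; β=4, v≡1 (mod 3); (1|3)=+1, (1|3)=+1; sign (−1)^0·+1^4·+1^-2 = +1.
(a,b)_37: α=1, u≡11; β=2, v≡32 (mod 37); (11|37)=+1, (32|37)=-1; sign (−1)^0·+1^2·-1^1 = -1.
(a,b)_2: α=12, β=26; u≡5, v≡5 (mod 8); ε(u)ε(v)=0·0, αω(v)=12·1, βω(u)=26·1; sum ≡ 0  ⇒  +1.
(a,b)_47: α=1, u≡26; β=2, v≡43 (mod 47); (26|47)=-1, (43|47)=-1; sign (−1)^0·-1^2·-1^1 = -1.
(a,b)_7: α=2, u≡2; β=5, v≡4 (mod 7); (2|7)=+1, (4|7)=+1; sign (−1)^0·+1^5·+1^2 = +1.
(a,b)_5: α=0, u≡1; β=-6, v≡1 (mod 5); (1|5)=+1, (1|5)=+1; sign (−1)^0·+1^-6·+1^0 = +1.
(a,b)_17: α=0, u≡14; β=1, v≡1 (mod 17); (14|17)=-1, (1|17)=+1; sign (−1)^0·-1^1·+1^0 = -1.
(a,b)_∞: sgn(-1739)=−, sgn(-70091)=−, so -1.
(a,b)_11: α=0, u≡10; β=2, v≡4 (mod 11); (10|11)=-1, (4|11)=+1; sign (−1)^0·-1^2·+1^0 = +1.
(-1739, -70091 / ℚ) ramifies at {17, 37, 47, ∞}: a division algebra.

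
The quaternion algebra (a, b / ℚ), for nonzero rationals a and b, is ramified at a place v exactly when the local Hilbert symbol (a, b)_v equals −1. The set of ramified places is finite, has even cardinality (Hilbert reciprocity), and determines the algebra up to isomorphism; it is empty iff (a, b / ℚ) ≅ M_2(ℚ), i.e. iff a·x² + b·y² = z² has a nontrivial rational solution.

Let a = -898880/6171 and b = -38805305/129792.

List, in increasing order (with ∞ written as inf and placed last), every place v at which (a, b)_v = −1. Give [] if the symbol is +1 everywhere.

(a, b) ≡ (-255, -19635) mod (ℚ^×)²; places V = {2, 3, 5, 7, 11, 13, 17, 53, ∞}.
(a,b)_17: α=-1, u≡2; β=1, v≡8 (mod 17); (2|17)=+1, (8|17)=+1; sign (−1)^0·+1^1·+1^-1 = +1.
(a,b)_53: α=2, u≡46; β=0, v≡6 (mod 53); (46|53)=+1, (6|53)=+1; sign (−1)^0·+1^0·+1^2 = +1.
(a,b)_3: α=-1, u≡2; β=-1, v≡1 (mod 3); (2|3)=-1, (1|3)=+1; sign (−1)^1·-1^-1·+1^-1 = +1.
(a,b)_13: α=0, u≡2; β=-2, v≡7 (mod 13); (2|13)=-1, (7|13)=-1; sign (−1)^0·-1^-2·-1^0 = +1.
(a,b)_5: α=1, u≡4; β=1, v≡2 (mod 5); (4|5)=+1, (2|5)=-1; sign (−1)^0·+1^1·-1^1 = -1.
(a,b)_11: α=-2, u≡1; β=3, v≡2 (mod 11); (1|11)=+1, (2|11)=-1; sign (−1)^0·+1^3·-1^-2 = +1.
(a,b)_∞: sgn(-255)=−, sgn(-19635)=−, so -1.
(a,b)_7: α=0, u≡1; β=3, v≡4 (mod 7); (1|7)=+1, (4|7)=+1; sign (−1)^0·+1^3·+1^0 = +1.
(a,b)_2: α=6, β=-8; u≡1, v≡5 (mod 8); ε(u)ε(v)=0·0, αω(v)=6·1, βω(u)=-8·0; sum ≡ 0  ⇒  +1.
|Ram(-255, -19635)| = 2, even; anisotropic at {5, ∞}.

[5, inf]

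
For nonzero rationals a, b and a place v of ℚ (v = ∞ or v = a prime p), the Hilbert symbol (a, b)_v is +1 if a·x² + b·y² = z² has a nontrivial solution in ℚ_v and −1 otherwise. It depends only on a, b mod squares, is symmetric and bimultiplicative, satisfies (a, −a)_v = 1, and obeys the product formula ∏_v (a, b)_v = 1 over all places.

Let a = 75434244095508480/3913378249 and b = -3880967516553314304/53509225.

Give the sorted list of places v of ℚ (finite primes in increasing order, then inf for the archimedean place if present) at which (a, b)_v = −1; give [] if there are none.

(a, b) ≡ (2730, -6) mod (ℚ^×)²; places V = {2, 3, 5, 7, 11, 13, 17, 19, 47, ∞}.
(a,b)_∞: sgn(2730)=+, sgn(-6)=−, so +1.
(a,b)_5: α=1, u≡4; β=-2, v≡4 (mod 5); (4|5)=+1, (4|5)=+1; sign (−1)^0·+1^-2·+1^1 = +1.
(a,b)_47: α=-2, u≡36; β=0, v≡30 (mod 47); (36|47)=+1, (30|47)=-1; sign (−1)^0·+1^0·-1^-2 = +1.
(a,b)_19: α=0, u≡18; β=-2, v≡15 (mod 19); (18|19)=-1, (15|19)=-1; sign (−1)^0·-1^-2·-1^0 = +1.
(a,b)_17: α=0, u≡6; β=2, v≡6 (mod 17); (6|17)=-1, (6|17)=-1; sign (−1)^0·-1^2·-1^0 = +1.
(a,b)_2: α=15, β=15; u≡5, v≡5 (mod 8); ε(u)ε(v)=0·0, αω(v)=15·1, βω(u)=15·1; sum ≡ 0  ⇒  +1.
(a,b)_3: α=11, u≡1; β=15, v≡1 (mod 3); (1|3)=+1, (1|3)=+1; sign (−1)^1·+1^15·+1^11 = -1.
(a,b)_11: α=-6, u≡8; β=-2, v≡5 (mod 11); (8|11)=-1, (5|11)=+1; sign (−1)^0·-1^-2·+1^-6 = +1.
(a,b)_13: α=5, u≡11; β=4, v≡5 (mod 13); (11|13)=-1, (5|13)=-1; sign (−1)^0·-1^4·-1^5 = -1.
(a,b)_7: α=1, u≡6; β=-2, v≡4 (mod 7); (6|7)=-1, (4|7)=+1; sign (−1)^0·-1^-2·+1^1 = +1.
(2730, -6 / ℚ) ramifies at {3, 13}: a division algebra.

[3, 13]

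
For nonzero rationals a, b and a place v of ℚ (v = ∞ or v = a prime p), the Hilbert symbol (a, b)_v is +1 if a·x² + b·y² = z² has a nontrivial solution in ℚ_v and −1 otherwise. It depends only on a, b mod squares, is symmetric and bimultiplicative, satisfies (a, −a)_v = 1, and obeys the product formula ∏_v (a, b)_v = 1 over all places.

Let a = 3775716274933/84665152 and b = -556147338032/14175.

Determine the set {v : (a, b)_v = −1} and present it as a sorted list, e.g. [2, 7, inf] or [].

Mod squares: a ≡ 481, b ≡ -1087541. Check v ∈ {∞, 2, 3, 5, 7, 11, 13, 17, 19, 23, 29, 37, 43}.
v=29: a=29^-2·(≡15), b=29^0·(≡14) mod 29; (15|29)=-1, (14|29)=-1; (−1)^{-2·0·14}·(-1)^0·(-1)^-2 = +1.
v=19: a=19^2·(≡6), b=19^1·(≡8) mod 19; (6|19)=+1, (8|19)=-1; (−1)^{2·1·9}·(+1)^1·(-1)^2 = +1.
v=13: a=13^-1·(≡6), b=13^1·(≡5) mod 13; (6|13)=-1, (5|13)=-1; (−1)^{-1·1·6}·(-1)^1·(-1)^-1 = +1.
v=5: a=5^0·(≡4), b=5^-2·(≡4) mod 5; (4|5)=+1, (4|5)=+1; (−1)^{0·-2·2}·(+1)^-2·(+1)^0 = +1.
v=7: a=7^0·(≡3), b=7^-1·(≡4) mod 7; (3|7)=-1, (4|7)=+1; (−1)^{0·-1·3}·(-1)^-1·(+1)^0 = -1.
v=17: a=17^2·(≡6), b=17^1·(≡4) mod 17; (6|17)=-1, (4|17)=+1; (−1)^{2·1·8}·(-1)^1·(+1)^2 = -1.
v=37: a=37^1·(≡15), b=37^1·(≡17) mod 37; (15|37)=-1, (17|37)=-1; (−1)^{1·1·18}·(-1)^1·(-1)^1 = +1.
v=23: a=23^2·(≡15), b=23^0·(≡7) mod 23; (15|23)=-1, (7|23)=-1; (−1)^{2·0·11}·(-1)^0·(-1)^2 = +1.
v=43: a=43^2·(≡2), b=43^2·(≡6) mod 43; (2|43)=-1, (6|43)=+1; (−1)^{2·2·21}·(-1)^2·(+1)^2 = +1.
v=∞: 481 > 0 and -1087541 < 0  ⇒  (a,b)_∞ = +1.
v=2: v_2(a)=-6, v_2(b)=4; units ≡ 1, 3 (mod 8); ε·ε+αω+βω = 0·1+-6·1+4·0 ≡ 0  ⇒  (a,b)_2 = +1.
v=11: a=11^-2·(≡10), b=11^2·(≡7) mod 11; (10|11)=-1, (7|11)=-1; (−1)^{-2·2·5}·(-1)^2·(-1)^-2 = +1.
v=3: a=3^0·(≡1), b=3^-4·(≡1) mod 3; (1|3)=+1, (1|3)=+1; (−1)^{0·-4·1}·(+1)^-4·(+1)^0 = +1.
(481, -1087541 / ℚ) ramifies at {7, 17}: a division algebra.

[7, 17]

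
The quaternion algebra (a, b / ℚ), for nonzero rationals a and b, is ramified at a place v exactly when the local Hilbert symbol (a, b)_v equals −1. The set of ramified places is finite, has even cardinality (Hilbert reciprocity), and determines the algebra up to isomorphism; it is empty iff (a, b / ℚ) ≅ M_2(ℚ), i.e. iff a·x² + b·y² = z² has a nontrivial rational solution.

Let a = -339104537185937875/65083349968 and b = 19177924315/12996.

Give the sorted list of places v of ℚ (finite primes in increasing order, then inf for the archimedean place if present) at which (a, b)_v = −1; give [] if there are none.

[5, 11]

(a, b) ≡ (-352495, 27115) mod (ℚ^×)²; places V = {2, 3, 5, 7, 11, 13, 17, 19, 29, ∞}.
(a,b)_7: α=-4, u≡4; β=0, v≡1 (mod 7); (4|7)=+1, (1|7)=+1; sign (−1)^0·+1^0·+1^-4 = +1.
(a,b)_∞: sgn(-352495)=−, sgn(27115)=+, so +1.
(a,b)_29: α=9, u≡23; β=5, v≡9 (mod 29); (23|29)=+1, (9|29)=+1; sign (−1)^0·+1^5·+1^9 = +1.
(a,b)_3: α=0, u≡2; β=-2, v≡1 (mod 3); (2|3)=-1, (1|3)=+1; sign (−1)^0·-1^-2·+1^0 = +1.
(a,b)_5: α=3, u≡4; β=1, v≡3 (mod 5); (4|5)=+1, (3|5)=-1; sign (−1)^0·+1^1·-1^3 = -1.
(a,b)_13: α=-1, u≡10; β=0, v≡12 (mod 13); (10|13)=+1, (12|13)=+1; sign (−1)^0·+1^0·+1^-1 = +1.
(a,b)_17: α=1, u≡10; β=1, v≡10 (mod 17); (10|17)=-1, (10|17)=-1; sign (−1)^0·-1^1·-1^1 = +1.
(a,b)_2: α=-4, β=-2; u≡1, v≡3 (mod 8); ε(u)ε(v)=0·1, αω(v)=-4·1, βω(u)=-2·0; sum ≡ 0  ⇒  +1.
(a,b)_11: α=1, u≡5; β=1, v≡5 (mod 11); (5|11)=+1, (5|11)=+1; sign (−1)^1·+1^1·+1^1 = -1.
(a,b)_19: α=-4, u≡2; β=-2, v≡13 (mod 19); (2|19)=-1, (13|19)=-1; sign (−1)^0·-1^-2·-1^-4 = +1.
|Ram(-352495, 27115)| = 2, even; anisotropic at {5, 11}.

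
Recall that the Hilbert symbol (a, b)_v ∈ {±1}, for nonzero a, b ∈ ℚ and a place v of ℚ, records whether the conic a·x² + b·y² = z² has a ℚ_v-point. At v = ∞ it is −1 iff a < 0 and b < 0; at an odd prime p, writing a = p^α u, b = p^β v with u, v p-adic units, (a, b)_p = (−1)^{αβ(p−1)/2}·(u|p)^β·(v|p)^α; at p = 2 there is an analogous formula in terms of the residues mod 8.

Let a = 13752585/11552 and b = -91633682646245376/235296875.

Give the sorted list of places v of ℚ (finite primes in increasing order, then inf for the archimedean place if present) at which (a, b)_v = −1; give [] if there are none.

Mod squares: a ≡ 770, b ≡ -6006. Check v ∈ {∞, 2, 3, 5, 7, 11, 13, 17, 19, 37}.
v=11: a=11^1·(≡4), b=11^-1·(≡4) mod 11; (4|11)=+1, (4|11)=+1; (−1)^{1·-1·5}·(+1)^-1·(+1)^1 = -1.
v=5: a=5^1·(≡1), b=5^-6·(≡1) mod 5; (1|5)=+1, (1|5)=+1; (−1)^{1·-6·2}·(+1)^-6·(+1)^1 = +1.
v=∞: 770 > 0 and -6006 < 0  ⇒  (a,b)_∞ = +1.
v=37: a=37^0·(≡30), b=37^-2·(≡25) mod 37; (30|37)=+1, (25|37)=+1; (−1)^{0·-2·18}·(+1)^-2·(+1)^0 = +1.
v=19: a=19^-2·(≡15), b=19^0·(≡16) mod 19; (15|19)=-1, (16|19)=+1; (−1)^{-2·0·9}·(-1)^0·(+1)^-2 = +1.
v=13: a=13^0·(≡10), b=13^1·(≡7) mod 13; (10|13)=+1, (7|13)=-1; (−1)^{0·1·6}·(+1)^1·(-1)^0 = +1.
v=7: a=7^3·(≡3), b=7^5·(≡3) mod 7; (3|7)=-1, (3|7)=-1; (−1)^{3·5·3}·(-1)^5·(-1)^3 = -1.
v=17: a=17^0·(≡3), b=17^2·(≡12) mod 17; (3|17)=-1, (12|17)=-1; (−1)^{0·2·8}·(-1)^2·(-1)^0 = +1.
v=3: a=3^6·(≡2), b=3^11·(≡2) mod 3; (2|3)=-1, (2|3)=-1; (−1)^{6·11·1}·(-1)^11·(-1)^6 = -1.
v=2: v_2(a)=-5, v_2(b)=13; units ≡ 1, 5 (mod 8); ε·ε+αω+βω = 0·0+-5·1+13·0 ≡ 1  ⇒  (a,b)_2 = -1.
|Ram(770, -6006)| = 4, even; anisotropic at {2, 3, 7, 11}.

[2, 3, 7, 11]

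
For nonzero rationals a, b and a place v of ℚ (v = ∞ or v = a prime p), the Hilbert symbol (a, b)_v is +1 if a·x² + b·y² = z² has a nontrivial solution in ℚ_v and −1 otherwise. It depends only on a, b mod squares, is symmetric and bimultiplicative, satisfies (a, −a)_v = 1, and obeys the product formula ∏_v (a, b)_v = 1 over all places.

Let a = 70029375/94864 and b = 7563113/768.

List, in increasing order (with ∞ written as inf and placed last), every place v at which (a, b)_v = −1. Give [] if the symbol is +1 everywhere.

Mod squares: a ≡ 663, b ≡ 51. Check v ∈ {∞, 2, 3, 5, 7, 11, 13, 17, 23, 29}.
v=7: a=7^-2·(≡6), b=7^0·(≡1) mod 7; (6|7)=-1, (1|7)=+1; (−1)^{-2·0·3}·(-1)^0·(+1)^-2 = +1.
v=2: v_2(a)=-4, v_2(b)=-8; units ≡ 7, 3 (mod 8); ε·ε+αω+βω = 1·1+-4·1+-8·0 ≡ 1  ⇒  (a,b)_2 = -1.
v=11: a=11^-2·(≡3), b=11^0·(≡7) mod 11; (3|11)=+1, (7|11)=-1; (−1)^{-2·0·5}·(+1)^0·(-1)^-2 = +1.
v=∞: 663 > 0 and 51 > 0  ⇒  (a,b)_∞ = +1.
v=17: a=17^1·(≡5), b=17^1·(≡11) mod 17; (5|17)=-1, (11|17)=-1; (−1)^{1·1·8}·(-1)^1·(-1)^1 = +1.
v=3: a=3^1·(≡2), b=3^-1·(≡2) mod 3; (2|3)=-1, (2|3)=-1; (−1)^{1·-1·1}·(-1)^-1·(-1)^1 = -1.
v=23: a=23^0·(≡20), b=23^2·(≡22) mod 23; (20|23)=-1, (22|23)=-1; (−1)^{0·2·11}·(-1)^2·(-1)^0 = +1.
v=29: a=29^0·(≡6), b=29^2·(≡23) mod 29; (6|29)=+1, (23|29)=+1; (−1)^{0·2·14}·(+1)^2·(+1)^0 = +1.
v=13: a=13^3·(≡4), b=13^0·(≡12) mod 13; (4|13)=+1, (12|13)=+1; (−1)^{3·0·6}·(+1)^0·(+1)^3 = +1.
v=5: a=5^4·(≡3), b=5^0·(≡1) mod 5; (3|5)=-1, (1|5)=+1; (−1)^{4·0·2}·(-1)^0·(+1)^4 = +1.
(663, 51 / ℚ) ramifies at {2, 3}: a division algebra.

[2, 3]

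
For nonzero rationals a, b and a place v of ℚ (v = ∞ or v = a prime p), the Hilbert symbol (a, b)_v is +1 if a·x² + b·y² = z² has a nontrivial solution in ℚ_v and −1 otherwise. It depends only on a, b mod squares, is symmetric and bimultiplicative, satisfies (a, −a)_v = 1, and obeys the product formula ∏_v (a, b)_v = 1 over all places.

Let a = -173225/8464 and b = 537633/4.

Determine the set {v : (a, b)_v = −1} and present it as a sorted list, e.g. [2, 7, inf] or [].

(a, b) ≡ (-41, 59737) mod (ℚ^×)²; places V = {2, 3, 5, 13, 23, 31, 41, 47, ∞}.
(a,b)_47: α=0, u≡16; β=1, v≡28 (mod 47); (16|47)=+1, (28|47)=+1; sign (−1)^0·+1^1·+1^0 = +1.
(a,b)_13: α=2, u≡2; β=0, v≡11 (mod 13); (2|13)=-1, (11|13)=-1; sign (−1)^0·-1^0·-1^2 = +1.
(a,b)_23: α=-2, u≡5; β=0, v≡2 (mod 23); (5|23)=-1, (2|23)=+1; sign (−1)^0·-1^0·+1^-2 = +1.
(a,b)_3: α=0, u≡1; β=2, v≡1 (mod 3); (1|3)=+1, (1|3)=+1; sign (−1)^0·+1^2·+1^0 = +1.
(a,b)_31: α=0, u≡3; β=1, v≡19 (mod 31); (3|31)=-1, (19|31)=+1; sign (−1)^0·-1^1·+1^0 = -1.
(a,b)_∞: sgn(-41)=−, sgn(59737)=+, so +1.
(a,b)_2: α=-4, β=-2; u≡7, v≡1 (mod 8); ε(u)ε(v)=1·0, αω(v)=-4·0, βω(u)=-2·0; sum ≡ 0  ⇒  +1.
(a,b)_5: α=2, u≡4; β=0, v≡2 (mod 5); (4|5)=+1, (2|5)=-1; sign (−1)^0·+1^0·-1^2 = +1.
(a,b)_41: α=1, u≡9; β=1, v≡29 (mod 41); (9|41)=+1, (29|41)=-1; sign (−1)^0·+1^1·-1^1 = -1.
Ram(-41, 59737) = {31, 41}; no ℚ_31-point on the conic.

[31, 41]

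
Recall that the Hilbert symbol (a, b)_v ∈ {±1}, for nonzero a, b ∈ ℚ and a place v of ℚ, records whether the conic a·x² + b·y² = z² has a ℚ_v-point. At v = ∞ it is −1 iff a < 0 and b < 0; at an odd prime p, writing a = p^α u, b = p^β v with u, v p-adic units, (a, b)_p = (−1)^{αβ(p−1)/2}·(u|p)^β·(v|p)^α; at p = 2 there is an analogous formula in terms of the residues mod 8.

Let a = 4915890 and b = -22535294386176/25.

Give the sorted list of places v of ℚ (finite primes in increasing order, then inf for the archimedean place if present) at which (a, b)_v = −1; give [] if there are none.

[3, 13]

(a, b) ≡ (210, -286) mod (ℚ^×)²; places V = {2, 3, 5, 7, 11, 13, 17, 43, ∞}.
(a,b)_13: α=0, u≡5; β=1, v≡4 (mod 13); (5|13)=-1, (4|13)=+1; sign (−1)^0·-1^1·+1^0 = -1.
(a,b)_17: α=2, u≡10; β=2, v≡3 (mod 17); (10|17)=-1, (3|17)=-1; sign (−1)^0·-1^2·-1^2 = +1.
(a,b)_2: α=1, β=15; u≡1, v≡1 (mod 8); ε(u)ε(v)=0·0, αω(v)=1·0, βω(u)=15·0; sum ≡ 0  ⇒  +1.
(a,b)_∞: sgn(210)=+, sgn(-286)=−, so +1.
(a,b)_43: α=0, u≡1; β=2, v≡4 (mod 43); (1|43)=+1, (4|43)=+1; sign (−1)^0·+1^2·+1^0 = +1.
(a,b)_3: α=5, u≡1; β=2, v≡2 (mod 3); (1|3)=+1, (2|3)=-1; sign (−1)^0·+1^2·-1^5 = -1.
(a,b)_7: α=1, u≡2; β=0, v≡4 (mod 7); (2|7)=+1, (4|7)=+1; sign (−1)^0·+1^0·+1^1 = +1.
(a,b)_11: α=0, u≡1; β=1, v≡7 (mod 11); (1|11)=+1, (7|11)=-1; sign (−1)^0·+1^1·-1^0 = +1.
(a,b)_5: α=1, u≡3; β=-2, v≡4 (mod 5); (3|5)=-1, (4|5)=+1; sign (−1)^0·-1^-2·+1^1 = +1.
Ram(210, -286) = {3, 13}; no ℚ_3-point on the conic.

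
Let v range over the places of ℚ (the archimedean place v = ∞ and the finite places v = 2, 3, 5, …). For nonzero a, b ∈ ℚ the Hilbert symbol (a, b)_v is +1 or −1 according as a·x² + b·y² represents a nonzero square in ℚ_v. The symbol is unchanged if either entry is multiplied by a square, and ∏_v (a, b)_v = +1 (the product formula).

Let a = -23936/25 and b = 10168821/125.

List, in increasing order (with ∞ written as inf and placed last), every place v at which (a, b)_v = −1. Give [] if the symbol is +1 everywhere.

[17, 29]

Mod squares: a ≡ -374, b ≡ 69745. Check v ∈ {∞, 2, 3, 5, 11, 13, 17, 29, 37}.
v=5: a=5^-2·(≡4), b=5^-3·(≡1) mod 5; (4|5)=+1, (1|5)=+1; (−1)^{-2·-3·2}·(+1)^-3·(+1)^-2 = +1.
v=13: a=13^0·(≡3), b=13^1·(≡9) mod 13; (3|13)=+1, (9|13)=+1; (−1)^{0·1·6}·(+1)^1·(+1)^0 = +1.
v=11: a=11^1·(≡8), b=11^0·(≡9) mod 11; (8|11)=-1, (9|11)=+1; (−1)^{1·0·5}·(-1)^0·(+1)^1 = +1.
v=37: a=37^0·(≡9), b=37^1·(≡13) mod 37; (9|37)=+1, (13|37)=-1; (−1)^{0·1·18}·(+1)^1·(-1)^0 = +1.
v=∞: -374 < 0 and 69745 > 0  ⇒  (a,b)_∞ = +1.
v=29: a=29^0·(≡10), b=29^1·(≡14) mod 29; (10|29)=-1, (14|29)=-1; (−1)^{0·1·14}·(-1)^1·(-1)^0 = -1.
v=17: a=17^1·(≡11), b=17^0·(≡14) mod 17; (11|17)=-1, (14|17)=-1; (−1)^{1·0·8}·(-1)^0·(-1)^1 = -1.
v=3: a=3^0·(≡1), b=3^6·(≡1) mod 3; (1|3)=+1, (1|3)=+1; (−1)^{0·6·1}·(+1)^6·(+1)^0 = +1.
v=2: v_2(a)=7, v_2(b)=0; units ≡ 5, 1 (mod 8); ε·ε+αω+βω = 0·0+7·0+0·1 ≡ 0  ⇒  (a,b)_2 = +1.
Ram(-374, 69745) = {17, 29}; no ℚ_17-point on the conic.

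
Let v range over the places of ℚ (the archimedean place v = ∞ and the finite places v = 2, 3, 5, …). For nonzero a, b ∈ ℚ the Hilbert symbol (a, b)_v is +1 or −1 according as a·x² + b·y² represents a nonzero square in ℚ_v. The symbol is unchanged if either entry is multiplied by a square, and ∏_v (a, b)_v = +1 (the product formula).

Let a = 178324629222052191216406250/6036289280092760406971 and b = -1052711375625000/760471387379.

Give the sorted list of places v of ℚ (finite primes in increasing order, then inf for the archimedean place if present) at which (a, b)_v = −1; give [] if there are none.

Mod squares: a ≡ 2926, b ≡ -190190. Check v ∈ {∞, 2, 3, 5, 7, 11, 13, 19, 41, 47, 53}.
v=5: a=5^8·(≡4), b=5^7·(≡3) mod 5; (4|5)=+1, (3|5)=-1; (−1)^{8·7·2}·(+1)^7·(-1)^8 = +1.
v=7: a=7^9·(≡5), b=7^3·(≡1) mod 7; (5|7)=-1, (1|7)=+1; (−1)^{9·3·3}·(-1)^3·(+1)^9 = +1.
v=13: a=13^2·(≡4), b=13^1·(≡8) mod 13; (4|13)=+1, (8|13)=-1; (−1)^{2·1·6}·(+1)^1·(-1)^2 = +1.
v=47: a=47^4·(≡12), b=47^2·(≡44) mod 47; (12|47)=+1, (44|47)=-1; (−1)^{4·2·23}·(+1)^2·(-1)^4 = +1.
v=2: v_2(a)=1, v_2(b)=3; units ≡ 7, 1 (mod 8); ε·ε+αω+βω = 1·0+1·0+3·0 ≡ 0  ⇒  (a,b)_2 = +1.
v=53: a=53^-4·(≡6), b=53^-2·(≡5) mod 53; (6|53)=+1, (5|53)=-1; (−1)^{-4·-2·26}·(+1)^-2·(-1)^-4 = +1.
v=11: a=11^-5·(≡7), b=11^-5·(≡10) mod 11; (7|11)=-1, (10|11)=-1; (−1)^{-5·-5·5}·(-1)^-5·(-1)^-5 = -1.
v=∞: 2926 > 0 and -190190 < 0  ⇒  (a,b)_∞ = +1.
v=19: a=19^3·(≡14), b=19^1·(≡18) mod 19; (14|19)=-1, (18|19)=-1; (−1)^{3·1·9}·(-1)^1·(-1)^3 = -1.
v=41: a=41^-6·(≡11), b=41^-2·(≡4) mod 41; (11|41)=-1, (4|41)=+1; (−1)^{-6·-2·20}·(-1)^-2·(+1)^-6 = +1.
v=3: a=3^0·(≡1), b=3^2·(≡1) mod 3; (1|3)=+1, (1|3)=+1; (−1)^{0·2·1}·(+1)^2·(+1)^0 = +1.
(2926, -190190 / ℚ) ramifies at {11, 19}: a division algebra.

[11, 19]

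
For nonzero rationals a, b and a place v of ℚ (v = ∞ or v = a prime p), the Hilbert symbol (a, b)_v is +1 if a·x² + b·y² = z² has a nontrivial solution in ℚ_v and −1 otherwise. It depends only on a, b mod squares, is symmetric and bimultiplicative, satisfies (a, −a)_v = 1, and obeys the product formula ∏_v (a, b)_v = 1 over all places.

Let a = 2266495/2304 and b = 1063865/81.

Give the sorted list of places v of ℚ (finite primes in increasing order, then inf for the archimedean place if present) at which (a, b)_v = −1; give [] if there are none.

Mod squares: a ≡ 55, b ≡ 1265. Check v ∈ {∞, 2, 3, 5, 7, 11, 23, 29}.
v=23: a=23^0·(≡13), b=23^1·(≡4) mod 23; (13|23)=+1, (4|23)=+1; (−1)^{0·1·11}·(+1)^1·(+1)^0 = +1.
v=2: v_2(a)=-8, v_2(b)=0; units ≡ 7, 1 (mod 8); ε·ε+αω+βω = 1·0+-8·0+0·0 ≡ 0  ⇒  (a,b)_2 = +1.
v=7: a=7^2·(≡6), b=7^0·(≡3) mod 7; (6|7)=-1, (3|7)=-1; (−1)^{2·0·3}·(-1)^0·(-1)^2 = +1.
v=∞: 55 > 0 and 1265 > 0  ⇒  (a,b)_∞ = +1.
v=5: a=5^1·(≡1), b=5^1·(≡3) mod 5; (1|5)=+1, (3|5)=-1; (−1)^{1·1·2}·(+1)^1·(-1)^1 = -1.
v=3: a=3^-2·(≡1), b=3^-4·(≡2) mod 3; (1|3)=+1, (2|3)=-1; (−1)^{-2·-4·1}·(+1)^-4·(-1)^-2 = +1.
v=11: a=11^1·(≡3), b=11^1·(≡9) mod 11; (3|11)=+1, (9|11)=+1; (−1)^{1·1·5}·(+1)^1·(+1)^1 = -1.
v=29: a=29^2·(≡11), b=29^2·(≡26) mod 29; (11|29)=-1, (26|29)=-1; (−1)^{2·2·14}·(-1)^2·(-1)^2 = +1.
|Ram(55, 1265)| = 2, even; anisotropic at {5, 11}.

[5, 11]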